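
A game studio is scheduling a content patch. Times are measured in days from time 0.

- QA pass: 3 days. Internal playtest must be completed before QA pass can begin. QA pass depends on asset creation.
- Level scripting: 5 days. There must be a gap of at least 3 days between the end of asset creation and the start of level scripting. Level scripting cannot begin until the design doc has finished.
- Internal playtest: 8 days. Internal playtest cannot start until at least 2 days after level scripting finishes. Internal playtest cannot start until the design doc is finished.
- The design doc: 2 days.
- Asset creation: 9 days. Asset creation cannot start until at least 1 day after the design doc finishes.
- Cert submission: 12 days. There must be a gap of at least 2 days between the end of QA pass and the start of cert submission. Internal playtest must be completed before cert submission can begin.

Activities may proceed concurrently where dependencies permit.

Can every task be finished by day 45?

The design doc has no prerequisites, so it starts at day 0 and finishes at day 2.
Asset creation waits on the design doc (finishes day 2, plus 1-day gap → day 3), so it starts at day 3 and finishes at 3 + 9 = day 12.
Level scripting needs all of asset creation (finishes day 12, plus 3-day gap → day 15); the design doc (finishes day 2). That puts its earliest start at day 15; it finishes at 15 + 5 = day 20.
Internal playtest cannot start until level scripting (finishes day 20, plus 2-day gap → day 22); the design doc (finishes day 2). The controlling bound is day 22, so internal playtest finishes at 22 + 8 = day 30.
QA pass needs all of internal playtest (finishes day 30); asset creation (finishes day 12). That puts its earliest start at day 30; it finishes at 30 + 3 = day 33.
Cert submission cannot start until QA pass (finishes day 33, plus 2-day gap → day 35); internal playtest (finishes day 30). The controlling bound is day 35, so cert submission finishes at 35 + 12 = day 47.
The earliest everything can be done is day 47, which is after the deadline of 45, so it is not possible.

No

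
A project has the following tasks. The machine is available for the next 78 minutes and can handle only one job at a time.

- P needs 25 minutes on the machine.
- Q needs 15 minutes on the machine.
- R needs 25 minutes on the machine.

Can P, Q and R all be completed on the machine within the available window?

Running back to back, the jobs need 25 + 15 + 25 = 65 minutes on the machine.
Since 65 ≤ 78, they fit within the window.

Yes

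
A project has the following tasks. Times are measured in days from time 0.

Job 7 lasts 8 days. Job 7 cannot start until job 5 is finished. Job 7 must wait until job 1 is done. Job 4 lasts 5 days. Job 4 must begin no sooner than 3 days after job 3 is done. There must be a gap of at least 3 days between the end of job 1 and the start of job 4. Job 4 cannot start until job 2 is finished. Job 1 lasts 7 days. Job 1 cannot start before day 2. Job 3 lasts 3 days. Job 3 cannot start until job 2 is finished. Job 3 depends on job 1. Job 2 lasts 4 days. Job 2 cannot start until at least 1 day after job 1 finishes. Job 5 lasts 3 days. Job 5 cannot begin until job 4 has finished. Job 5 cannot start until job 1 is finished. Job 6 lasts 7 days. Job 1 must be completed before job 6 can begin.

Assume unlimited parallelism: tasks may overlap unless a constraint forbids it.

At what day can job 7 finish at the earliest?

36

Job 1 waits on its own release at day 2, so it starts at day 2 and finishes at 2 + 7 = day 9.
Job 2 cannot begin until job 1 (finishes day 9, plus 1-day gap → day 10). It runs from day 10 to 10 + 4 = day 14.
Job 3 needs all of job 2 (finishes day 14); job 1 (finishes day 9). That puts its earliest start at day 14; it finishes at 14 + 3 = day 17.
For job 4: job 3 (finishes day 17, plus 3-day gap → day 20); job 1 (finishes day 9, plus 3-day gap → day 12); job 2 (finishes day 14). Taking the maximum gives a start of day 20, and it finishes at 20 + 5 = day 25.
For job 5: job 4 (finishes day 25); job 1 (finishes day 9). Taking the maximum gives a start of day 25, and it finishes at 25 + 3 = day 28.
For job 7: job 5 (finishes day 28); job 1 (finishes day 9). Taking the maximum gives a start of day 28, and it finishes at 28 + 8 = day 36.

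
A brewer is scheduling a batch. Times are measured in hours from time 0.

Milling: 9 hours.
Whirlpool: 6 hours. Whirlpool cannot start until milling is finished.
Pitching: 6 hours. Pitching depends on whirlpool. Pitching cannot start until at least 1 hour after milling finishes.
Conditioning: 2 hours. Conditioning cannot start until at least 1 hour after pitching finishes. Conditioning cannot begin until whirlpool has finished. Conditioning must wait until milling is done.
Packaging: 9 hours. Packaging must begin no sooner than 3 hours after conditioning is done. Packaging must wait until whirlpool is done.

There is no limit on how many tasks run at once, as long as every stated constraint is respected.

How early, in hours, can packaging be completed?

Nothing blocks milling, so it runs from hour 0 to hour 9.
Whirlpool waits on milling (finishes hour 9), so it starts at hour 9 and finishes at 9 + 6 = hour 15.
Pitching needs all of whirlpool (finishes hour 15); milling (finishes hour 9, plus 1-hour gap → hour 10). That puts its earliest start at hour 15; it finishes at 15 + 6 = hour 21.
For conditioning: pitching (finishes hour 21, plus 1-hour gap → hour 22); whirlpool (finishes hour 15); milling (finishes hour 9). Taking the maximum gives a start of hour 22, and it finishes at 22 + 2 = hour 24.
Packaging has to wait for conditioning (finishes hour 24, plus 3-hour gap → hour 27); whirlpool (finishes hour 15). The latest of these is hour 27, so packaging runs hour 27 to 27 + 9 = hour 36.

36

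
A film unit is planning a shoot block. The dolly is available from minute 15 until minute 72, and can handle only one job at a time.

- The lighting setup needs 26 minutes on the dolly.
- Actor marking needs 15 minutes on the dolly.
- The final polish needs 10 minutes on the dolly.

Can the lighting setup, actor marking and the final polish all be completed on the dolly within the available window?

The dolly window is 72 − 15 = 57 minutes.
Running back to back, the jobs need 26 + 15 + 10 = 51 minutes on the dolly.
Since 51 ≤ 57, they fit within the window.

Yes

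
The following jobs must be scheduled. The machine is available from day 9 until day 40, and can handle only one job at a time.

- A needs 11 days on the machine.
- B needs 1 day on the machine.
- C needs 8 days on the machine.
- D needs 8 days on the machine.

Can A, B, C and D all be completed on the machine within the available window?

Yes

The machine window is 40 − 9 = 31 days.
Running back to back, the jobs need 11 + 1 + 8 + 8 = 28 days on the machine.
Since 28 ≤ 31, they fit within the window.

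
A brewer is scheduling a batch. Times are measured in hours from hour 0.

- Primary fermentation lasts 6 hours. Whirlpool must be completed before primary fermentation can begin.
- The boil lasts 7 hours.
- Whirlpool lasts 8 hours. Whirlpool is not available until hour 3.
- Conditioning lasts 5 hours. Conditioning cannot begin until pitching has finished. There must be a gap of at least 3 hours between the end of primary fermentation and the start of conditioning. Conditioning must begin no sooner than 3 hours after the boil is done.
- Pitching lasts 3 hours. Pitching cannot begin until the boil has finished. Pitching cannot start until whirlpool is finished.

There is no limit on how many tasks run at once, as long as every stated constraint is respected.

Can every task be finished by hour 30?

Yes

After its own release at hour 3, whirlpool can start at hour 3 and finishes at hour 11.
Primary fermentation waits on whirlpool (finishes hour 11), so it starts at hour 11 and finishes at 11 + 6 = hour 17.
The boil can start immediately at hour 0; it finishes at hour 7.
Pitching has to wait for the boil (finishes hour 7); whirlpool (finishes hour 11). The latest of these is hour 11, so pitching runs hour 11 to 11 + 3 = hour 14.
Conditioning cannot start until pitching (finishes hour 14); primary fermentation (finishes hour 17, plus 3-hour gap → hour 20); the boil (finishes hour 7, plus 3-hour gap → hour 10). The controlling bound is hour 20, so conditioning finishes at 20 + 5 = hour 25.
Every task is finished by hour 25, which is no later than the deadline of 30, so the schedule is feasible.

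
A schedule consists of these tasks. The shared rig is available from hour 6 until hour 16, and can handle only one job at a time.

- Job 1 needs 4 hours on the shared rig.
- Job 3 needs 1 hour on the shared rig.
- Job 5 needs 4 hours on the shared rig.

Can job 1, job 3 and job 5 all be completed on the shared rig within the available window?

The shared rig window is 16 − 6 = 10 hours.
Running back to back, the jobs need 4 + 1 + 4 = 9 hours on the shared rig.
Since 9 ≤ 10, they fit within the window.

Yes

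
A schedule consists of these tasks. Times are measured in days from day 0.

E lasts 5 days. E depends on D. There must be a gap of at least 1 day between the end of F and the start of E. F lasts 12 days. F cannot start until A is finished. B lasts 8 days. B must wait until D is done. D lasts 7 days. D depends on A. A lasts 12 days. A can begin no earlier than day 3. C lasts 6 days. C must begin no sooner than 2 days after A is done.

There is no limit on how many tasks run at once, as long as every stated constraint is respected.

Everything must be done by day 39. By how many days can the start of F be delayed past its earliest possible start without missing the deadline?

A cannot begin until its own release at day 3. It runs from day 3 to 3 + 12 = day 15.
F waits on A (finishes day 15), so it starts at day 15 and finishes at 15 + 12 = day 27.

Working backward from the deadline:
To finish by day 39, E (duration 5) must start no later than day 34.
F has to be done before E (must start by day 34, minus 1-day gap → day 33). That means finishing by day 33, i.e. starting by 33 − 12 = day 21.
So F can start as early as day 15 and as late as day 21, giving 21 − 15 = 6 days of slack.

6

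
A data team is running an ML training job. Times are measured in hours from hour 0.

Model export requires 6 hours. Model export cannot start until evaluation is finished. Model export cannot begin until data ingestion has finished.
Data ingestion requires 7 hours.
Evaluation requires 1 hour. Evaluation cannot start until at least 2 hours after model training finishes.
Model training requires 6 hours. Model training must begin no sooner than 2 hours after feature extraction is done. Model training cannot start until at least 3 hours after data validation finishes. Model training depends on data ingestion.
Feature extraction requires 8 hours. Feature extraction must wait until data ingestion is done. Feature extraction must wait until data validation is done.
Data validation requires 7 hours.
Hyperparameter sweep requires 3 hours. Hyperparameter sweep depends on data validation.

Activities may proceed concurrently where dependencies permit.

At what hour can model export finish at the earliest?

Nothing blocks data validation, so it runs from hour 0 to hour 7.
Data ingestion can start immediately at hour 0; it finishes at hour 7.
Feature extraction has to wait for data ingestion (finishes hour 7); data validation (finishes hour 7). The latest of these is hour 7, so feature extraction runs hour 7 to 7 + 8 = hour 15.
For model training: feature extraction (finishes hour 15, plus 2-hour gap → hour 17); data validation (finishes hour 7, plus 3-hour gap → hour 10); data ingestion (finishes hour 7). Taking the maximum gives a start of hour 17, and it finishes at 17 + 6 = hour 23.
After model training (finishes hour 23, plus 2-hour gap → hour 25), evaluation can start at hour 25 and finishes at hour 26.
Model export has to wait for evaluation (finishes hour 26); data ingestion (finishes hour 7). The latest of these is hour 26, so model export runs hour 26 to 26 + 6 = hour 32.

32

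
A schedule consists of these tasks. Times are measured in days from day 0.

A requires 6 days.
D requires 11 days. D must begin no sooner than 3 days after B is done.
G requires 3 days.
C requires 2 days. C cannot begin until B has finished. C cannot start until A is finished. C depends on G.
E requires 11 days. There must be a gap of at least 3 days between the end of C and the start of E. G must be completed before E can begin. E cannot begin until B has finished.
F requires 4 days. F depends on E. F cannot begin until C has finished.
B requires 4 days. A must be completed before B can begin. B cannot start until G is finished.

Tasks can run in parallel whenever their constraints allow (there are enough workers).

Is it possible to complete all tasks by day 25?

Nothing blocks G, so it runs from day 0 to day 3.
Nothing blocks A, so it runs from day 0 to day 6.
For B: A (finishes day 6); G (finishes day 3). Taking the maximum gives a start of day 6, and it finishes at 6 + 4 = day 10.
D cannot begin until B (finishes day 10, plus 3-day gap → day 13). It runs from day 13 to 13 + 11 = day 24.
C needs all of B (finishes day 10); A (finishes day 6); G (finishes day 3). That puts its earliest start at day 10; it finishes at 10 + 2 = day 12.
E needs all of C (finishes day 12, plus 3-day gap → day 15); G (finishes day 3); B (finishes day 10). That puts its earliest start at day 15; it finishes at 15 + 11 = day 26.
For F: E (finishes day 26); C (finishes day 12). Taking the maximum gives a start of day 26, and it finishes at 26 + 4 = day 30.
The earliest everything can be done is day 30, which is after the deadline of 25, so it is not possible.

No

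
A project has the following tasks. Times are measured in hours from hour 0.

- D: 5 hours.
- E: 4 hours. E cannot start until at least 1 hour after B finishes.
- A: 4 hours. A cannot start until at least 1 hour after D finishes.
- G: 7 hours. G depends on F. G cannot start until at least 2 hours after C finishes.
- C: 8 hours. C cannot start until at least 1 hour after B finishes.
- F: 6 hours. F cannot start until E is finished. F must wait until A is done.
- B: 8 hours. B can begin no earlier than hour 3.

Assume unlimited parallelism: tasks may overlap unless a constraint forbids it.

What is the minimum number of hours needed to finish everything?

29

D has no prerequisites, so it starts at hour 0 and finishes at hour 5.
A waits on D (finishes hour 5, plus 1-hour gap → hour 6), so it starts at hour 6 and finishes at 6 + 4 = hour 10.
B waits on its own release at hour 3, so it starts at hour 3 and finishes at 3 + 8 = hour 11.
After B (finishes hour 11, plus 1-hour gap → hour 12), E can start at hour 12 and finishes at hour 16.
F has to wait for E (finishes hour 16); A (finishes hour 10). The latest of these is hour 16, so F runs hour 16 to 16 + 6 = hour 22.
C cannot begin until B (finishes hour 11, plus 1-hour gap → hour 12). It runs from hour 12 to 12 + 8 = hour 20.
G needs all of F (finishes hour 22); C (finishes hour 20, plus 2-hour gap → hour 22). That puts its earliest start at hour 22; it finishes at 22 + 7 = hour 29.
All tasks are finished once the last one completes. Finish times: A at 10, B at 11, C at 20, D at 5, E at 16, F at 22, G at 29. The latest is hour 29.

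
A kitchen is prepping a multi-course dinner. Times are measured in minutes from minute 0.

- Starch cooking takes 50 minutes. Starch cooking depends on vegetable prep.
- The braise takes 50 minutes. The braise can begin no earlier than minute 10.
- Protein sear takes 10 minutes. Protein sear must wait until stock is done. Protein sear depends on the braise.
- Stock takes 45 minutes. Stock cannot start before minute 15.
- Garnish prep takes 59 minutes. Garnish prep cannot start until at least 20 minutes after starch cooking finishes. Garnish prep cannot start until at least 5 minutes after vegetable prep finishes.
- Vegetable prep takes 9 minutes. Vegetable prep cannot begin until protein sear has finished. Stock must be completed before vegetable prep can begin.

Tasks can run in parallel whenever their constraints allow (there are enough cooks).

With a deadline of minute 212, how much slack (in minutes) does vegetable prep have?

4

The braise waits on its own release at minute 10, so it starts at minute 10 and finishes at 10 + 50 = minute 60.
After its own release at minute 15, stock can start at minute 15 and finishes at minute 60.
Protein sear needs all of stock (finishes minute 60); the braise (finishes minute 60). That puts its earliest start at minute 60; it finishes at 60 + 10 = minute 70.
Vegetable prep needs all of protein sear (finishes minute 70); stock (finishes minute 60). That puts its earliest start at minute 70; it finishes at 70 + 9 = minute 79.

Working backward from the deadline:
Nothing follows garnish prep; the deadline of minute 212 is its only limit. It must start by 212 − 59 = minute 153.
Starch cooking has to be done before garnish prep (must start by minute 153, minus 20-minute gap → minute 133). That means finishing by minute 133, i.e. starting by 133 − 50 = minute 83.
Vegetable prep feeds starch cooking (must start by minute 83); garnish prep (must start by minute 153, minus 5-minute gap → minute 148). Taking the minimum, vegetable prep must finish by minute 83 and start by 83 − 9 = minute 74.
So vegetable prep can start as early as minute 70 and as late as minute 74, giving 74 − 70 = 4 minutes of slack.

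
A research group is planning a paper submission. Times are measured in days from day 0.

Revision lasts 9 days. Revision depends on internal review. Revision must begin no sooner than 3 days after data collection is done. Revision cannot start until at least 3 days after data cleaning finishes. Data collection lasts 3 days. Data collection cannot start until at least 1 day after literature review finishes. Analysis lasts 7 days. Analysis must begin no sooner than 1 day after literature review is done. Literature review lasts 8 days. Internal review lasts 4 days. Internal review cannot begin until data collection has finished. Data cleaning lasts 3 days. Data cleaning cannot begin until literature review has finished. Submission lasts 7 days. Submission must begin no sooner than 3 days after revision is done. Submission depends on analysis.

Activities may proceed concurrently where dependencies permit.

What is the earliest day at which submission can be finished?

35

Nothing blocks literature review, so it runs from day 0 to day 8.
Analysis waits on literature review (finishes day 8, plus 1-day gap → day 9), so it starts at day 9 and finishes at 9 + 7 = day 16.
After literature review (finishes day 8), data cleaning can start at day 8 and finishes at day 11.
After literature review (finishes day 8, plus 1-day gap → day 9), data collection can start at day 9 and finishes at day 12.
After data collection (finishes day 12), internal review can start at day 12 and finishes at day 16.
Revision has to wait for internal review (finishes day 16); data collection (finishes day 12, plus 3-day gap → day 15); data cleaning (finishes day 11, plus 3-day gap → day 14). The latest of these is day 16, so revision runs day 16 to 16 + 9 = day 25.
Submission needs all of revision (finishes day 25, plus 3-day gap → day 28); analysis (finishes day 16). That puts its earliest start at day 28; it finishes at 28 + 7 = day 35.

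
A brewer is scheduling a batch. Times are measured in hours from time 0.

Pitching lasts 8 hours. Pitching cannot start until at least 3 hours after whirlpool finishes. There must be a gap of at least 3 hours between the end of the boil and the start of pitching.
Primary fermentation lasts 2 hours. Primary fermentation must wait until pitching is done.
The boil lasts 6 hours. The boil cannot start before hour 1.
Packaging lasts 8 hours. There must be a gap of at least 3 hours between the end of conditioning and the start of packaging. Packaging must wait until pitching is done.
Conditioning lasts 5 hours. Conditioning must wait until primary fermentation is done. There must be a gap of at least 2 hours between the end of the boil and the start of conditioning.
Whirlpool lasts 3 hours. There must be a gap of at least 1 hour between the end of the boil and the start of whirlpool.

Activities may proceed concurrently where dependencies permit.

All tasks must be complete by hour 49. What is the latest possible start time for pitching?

Packaging must finish by hour 49; it takes 8 hours, so it must start by 49 − 8 = hour 41.
Conditioning must finish before packaging (must start by hour 41, minus 3-hour gap → hour 38). With a 5-hour duration, conditioning must start by 38 − 5 = hour 33.
Primary fermentation must finish before conditioning (must start by hour 33). With a 2-hour duration, primary fermentation must start by 33 − 2 = hour 31.
Pitching feeds primary fermentation (must start by hour 31); packaging (must start by hour 41). Taking the minimum, pitching must finish by hour 31 and start by 31 − 8 = hour 23.

23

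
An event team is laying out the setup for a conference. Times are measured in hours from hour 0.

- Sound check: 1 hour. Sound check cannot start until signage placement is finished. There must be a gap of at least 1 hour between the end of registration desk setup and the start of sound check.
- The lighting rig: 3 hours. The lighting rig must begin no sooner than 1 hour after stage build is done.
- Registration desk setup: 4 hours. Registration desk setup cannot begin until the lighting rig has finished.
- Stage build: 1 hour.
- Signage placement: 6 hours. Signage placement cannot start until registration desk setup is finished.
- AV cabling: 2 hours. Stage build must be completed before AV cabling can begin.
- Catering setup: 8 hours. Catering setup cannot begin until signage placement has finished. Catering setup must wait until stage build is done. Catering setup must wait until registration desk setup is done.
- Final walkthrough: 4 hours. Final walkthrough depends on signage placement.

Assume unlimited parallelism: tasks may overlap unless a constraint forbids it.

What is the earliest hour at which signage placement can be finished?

15

Stage build can start immediately at hour 0; it finishes at hour 1.
After stage build (finishes hour 1, plus 1-hour gap → hour 2), the lighting rig can start at hour 2 and finishes at hour 5.
After the lighting rig (finishes hour 5), registration desk setup can start at hour 5 and finishes at hour 9.
Signage placement cannot begin until registration desk setup (finishes hour 9). It runs from hour 9 to 9 + 6 = hour 15.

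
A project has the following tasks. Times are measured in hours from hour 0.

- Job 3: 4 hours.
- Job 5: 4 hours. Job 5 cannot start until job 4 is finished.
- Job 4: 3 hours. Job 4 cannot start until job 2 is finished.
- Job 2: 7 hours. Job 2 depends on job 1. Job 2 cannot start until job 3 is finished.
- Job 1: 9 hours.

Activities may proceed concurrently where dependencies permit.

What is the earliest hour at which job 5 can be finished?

23

Job 3 can start immediately at hour 0; it finishes at hour 4.
Job 1 can start immediately at hour 0; it finishes at hour 9.
Job 2 has to wait for job 1 (finishes hour 9); job 3 (finishes hour 4). The latest of these is hour 9, so job 2 runs hour 9 to 9 + 7 = hour 16.
Job 4 cannot begin until job 2 (finishes hour 16). It runs from hour 16 to 16 + 3 = hour 19.
Job 5 cannot begin until job 4 (finishes hour 19). It runs from hour 19 to 19 + 4 = hour 23.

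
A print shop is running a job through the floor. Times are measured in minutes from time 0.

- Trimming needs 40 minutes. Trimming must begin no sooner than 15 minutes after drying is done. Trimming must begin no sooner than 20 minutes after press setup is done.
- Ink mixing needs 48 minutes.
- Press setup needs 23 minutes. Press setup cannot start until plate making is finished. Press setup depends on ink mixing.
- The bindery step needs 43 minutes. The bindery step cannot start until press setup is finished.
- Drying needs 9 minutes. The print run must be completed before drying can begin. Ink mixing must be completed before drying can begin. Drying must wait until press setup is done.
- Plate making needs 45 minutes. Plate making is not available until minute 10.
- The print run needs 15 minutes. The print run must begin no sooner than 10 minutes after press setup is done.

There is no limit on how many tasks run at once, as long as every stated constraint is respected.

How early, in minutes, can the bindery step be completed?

121

Ink mixing can start immediately at minute 0; it finishes at minute 48.
Plate making waits on its own release at minute 10, so it starts at minute 10 and finishes at 10 + 45 = minute 55.
Press setup needs all of plate making (finishes minute 55); ink mixing (finishes minute 48). That puts its earliest start at minute 55; it finishes at 55 + 23 = minute 78.
The bindery step waits on press setup (finishes minute 78), so it starts at minute 78 and finishes at 78 + 43 = minute 121.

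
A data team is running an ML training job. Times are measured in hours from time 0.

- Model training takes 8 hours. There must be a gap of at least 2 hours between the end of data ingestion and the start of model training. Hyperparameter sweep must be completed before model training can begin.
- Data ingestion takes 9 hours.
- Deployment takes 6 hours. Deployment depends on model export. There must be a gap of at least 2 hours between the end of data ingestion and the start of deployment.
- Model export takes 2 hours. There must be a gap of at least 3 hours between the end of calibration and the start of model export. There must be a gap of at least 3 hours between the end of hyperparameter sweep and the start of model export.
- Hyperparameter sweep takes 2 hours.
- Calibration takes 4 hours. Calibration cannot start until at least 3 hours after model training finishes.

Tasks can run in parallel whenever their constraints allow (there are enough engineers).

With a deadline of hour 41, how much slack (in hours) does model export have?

4

Nothing blocks hyperparameter sweep, so it runs from hour 0 to hour 2.
Data ingestion can start immediately at hour 0; it finishes at hour 9.
For model training: data ingestion (finishes hour 9, plus 2-hour gap → hour 11); hyperparameter sweep (finishes hour 2). Taking the maximum gives a start of hour 11, and it finishes at 11 + 8 = hour 19.
After model training (finishes hour 19, plus 3-hour gap → hour 22), calibration can start at hour 22 and finishes at hour 26.
For model export: calibration (finishes hour 26, plus 3-hour gap → hour 29); hyperparameter sweep (finishes hour 2, plus 3-hour gap → hour 5). Taking the maximum gives a start of hour 29, and it finishes at 29 + 2 = hour 31.

Working backward from the deadline:
Deployment has no dependents, so it just needs to finish by hour 41. Starting by 41 − 6 = hour 35 achieves that.
Model export has to be done before deployment (must start by hour 35). That means finishing by hour 35, i.e. starting by 35 − 2 = hour 33.
So model export can start as early as hour 29 and as late as hour 33, giving 33 − 29 = 4 hours of slack.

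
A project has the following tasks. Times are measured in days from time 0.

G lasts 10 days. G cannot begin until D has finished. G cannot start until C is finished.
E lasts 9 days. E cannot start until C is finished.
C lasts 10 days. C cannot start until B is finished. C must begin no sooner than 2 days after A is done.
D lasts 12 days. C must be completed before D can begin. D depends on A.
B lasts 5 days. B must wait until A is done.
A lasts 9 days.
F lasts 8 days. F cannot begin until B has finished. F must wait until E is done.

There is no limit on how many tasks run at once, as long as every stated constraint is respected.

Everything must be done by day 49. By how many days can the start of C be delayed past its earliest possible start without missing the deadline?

3

A has no prerequisites, so it starts at day 0 and finishes at day 9.
B cannot begin until A (finishes day 9). It runs from day 9 to 9 + 5 = day 14.
C has to wait for B (finishes day 14); A (finishes day 9, plus 2-day gap → day 11). The latest of these is day 14, so C runs day 14 to 14 + 10 = day 24.

Working backward from the deadline:
Nothing follows G; the deadline of day 49 is its only limit. It must start by 49 − 10 = day 39.
D must finish before G (must start by day 39). With a 12-day duration, D must start by 39 − 12 = day 27.
To finish by day 49, F (duration 8) must start no later than day 41.
E feeds into F (must start by day 41); so E must finish by day 41 and therefore start by day 32.
C has several dependents: D (must start by day 27); E (must start by day 32); G (must start by day 39). The earliest of those limits is day 27, so C must start by 27 − 10 = day 17.
So C can start as early as day 14 and as late as day 17, giving 17 − 14 = 3 days of slack.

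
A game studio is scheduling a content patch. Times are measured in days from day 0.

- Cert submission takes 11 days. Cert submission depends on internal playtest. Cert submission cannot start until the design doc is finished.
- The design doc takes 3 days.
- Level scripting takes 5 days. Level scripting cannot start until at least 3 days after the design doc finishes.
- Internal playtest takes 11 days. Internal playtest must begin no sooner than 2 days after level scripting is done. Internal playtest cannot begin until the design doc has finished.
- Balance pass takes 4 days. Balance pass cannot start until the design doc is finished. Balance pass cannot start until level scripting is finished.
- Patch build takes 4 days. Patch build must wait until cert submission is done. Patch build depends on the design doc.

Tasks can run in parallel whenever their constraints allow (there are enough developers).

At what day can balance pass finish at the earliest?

Nothing blocks the design doc, so it runs from day 0 to day 3.
Level scripting waits on the design doc (finishes day 3, plus 3-day gap → day 6), so it starts at day 6 and finishes at 6 + 5 = day 11.
Balance pass needs all of the design doc (finishes day 3); level scripting (finishes day 11). That puts its earliest start at day 11; it finishes at 11 + 4 = day 15.

15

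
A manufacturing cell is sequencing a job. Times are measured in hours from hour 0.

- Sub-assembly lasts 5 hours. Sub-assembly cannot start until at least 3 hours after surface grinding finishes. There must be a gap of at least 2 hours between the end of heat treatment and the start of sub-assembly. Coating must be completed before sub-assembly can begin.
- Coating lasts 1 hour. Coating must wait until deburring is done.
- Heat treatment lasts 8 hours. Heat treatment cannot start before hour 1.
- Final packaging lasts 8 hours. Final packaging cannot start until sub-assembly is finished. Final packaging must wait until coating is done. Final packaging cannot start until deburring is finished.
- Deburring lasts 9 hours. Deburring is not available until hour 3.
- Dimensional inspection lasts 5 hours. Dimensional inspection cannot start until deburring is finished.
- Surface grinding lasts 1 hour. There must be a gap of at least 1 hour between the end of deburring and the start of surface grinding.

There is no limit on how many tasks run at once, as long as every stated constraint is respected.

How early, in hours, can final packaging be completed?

30

Heat treatment waits on its own release at hour 1, so it starts at hour 1 and finishes at 1 + 8 = hour 9.
Deburring cannot begin until its own release at hour 3. It runs from hour 3 to 3 + 9 = hour 12.
After deburring (finishes hour 12), coating can start at hour 12 and finishes at hour 13.
Surface grinding cannot begin until deburring (finishes hour 12, plus 1-hour gap → hour 13). It runs from hour 13 to 13 + 1 = hour 14.
Sub-assembly has to wait for surface grinding (finishes hour 14, plus 3-hour gap → hour 17); heat treatment (finishes hour 9, plus 2-hour gap → hour 11); coating (finishes hour 13). The latest of these is hour 17, so sub-assembly runs hour 17 to 17 + 5 = hour 22.
Final packaging cannot start until sub-assembly (finishes hour 22); coating (finishes hour 13); deburring (finishes hour 12). The controlling bound is hour 22, so final packaging finishes at 22 + 8 = hour 30.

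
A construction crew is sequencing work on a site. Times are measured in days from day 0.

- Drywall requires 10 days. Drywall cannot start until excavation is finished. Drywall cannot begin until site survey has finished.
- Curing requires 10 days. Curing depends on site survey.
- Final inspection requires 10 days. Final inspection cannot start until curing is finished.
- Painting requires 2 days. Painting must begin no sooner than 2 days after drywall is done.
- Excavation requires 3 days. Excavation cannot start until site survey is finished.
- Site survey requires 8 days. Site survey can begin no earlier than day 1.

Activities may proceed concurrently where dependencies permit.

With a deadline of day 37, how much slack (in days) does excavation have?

11

Site survey waits on its own release at day 1, so it starts at day 1 and finishes at 1 + 8 = day 9.
After site survey (finishes day 9), excavation can start at day 9 and finishes at day 12.

Working backward from the deadline:
To finish by day 37, painting (duration 2) must start no later than day 35.
Drywall must finish before painting (must start by day 35, minus 2-day gap → day 33). With a 10-day duration, drywall must start by 33 − 10 = day 23.
Excavation must finish before drywall (must start by day 23). With a 3-day duration, excavation must start by 23 − 3 = day 20.
So excavation can start as early as day 9 and as late as day 20, giving 20 − 9 = 11 days of slack.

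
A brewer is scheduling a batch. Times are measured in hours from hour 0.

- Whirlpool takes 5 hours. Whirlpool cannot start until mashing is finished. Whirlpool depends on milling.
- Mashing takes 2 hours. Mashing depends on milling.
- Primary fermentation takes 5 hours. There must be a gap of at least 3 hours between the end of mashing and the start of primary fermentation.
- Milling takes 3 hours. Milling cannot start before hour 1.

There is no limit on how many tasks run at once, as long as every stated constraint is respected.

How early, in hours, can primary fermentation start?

Milling cannot begin until its own release at hour 1. It runs from hour 1 to 1 + 3 = hour 4.
After milling (finishes hour 4), mashing can start at hour 4 and finishes at hour 6.
Primary fermentation waits on mashing (finishes hour 6, plus 3-hour gap → hour 9), so the earliest it can start is hour 9.

9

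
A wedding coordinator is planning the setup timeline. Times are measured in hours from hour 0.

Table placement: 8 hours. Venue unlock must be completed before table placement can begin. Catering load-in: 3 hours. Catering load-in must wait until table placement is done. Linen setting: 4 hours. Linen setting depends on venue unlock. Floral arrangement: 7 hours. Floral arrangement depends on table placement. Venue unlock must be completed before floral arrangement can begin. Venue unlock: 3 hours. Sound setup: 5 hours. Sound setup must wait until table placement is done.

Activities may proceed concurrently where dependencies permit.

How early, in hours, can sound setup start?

Nothing blocks venue unlock, so it runs from hour 0 to hour 3.
After venue unlock (finishes hour 3), table placement can start at hour 3 and finishes at hour 11.
Sound setup waits on table placement (finishes hour 11), so the earliest it can start is hour 11.

11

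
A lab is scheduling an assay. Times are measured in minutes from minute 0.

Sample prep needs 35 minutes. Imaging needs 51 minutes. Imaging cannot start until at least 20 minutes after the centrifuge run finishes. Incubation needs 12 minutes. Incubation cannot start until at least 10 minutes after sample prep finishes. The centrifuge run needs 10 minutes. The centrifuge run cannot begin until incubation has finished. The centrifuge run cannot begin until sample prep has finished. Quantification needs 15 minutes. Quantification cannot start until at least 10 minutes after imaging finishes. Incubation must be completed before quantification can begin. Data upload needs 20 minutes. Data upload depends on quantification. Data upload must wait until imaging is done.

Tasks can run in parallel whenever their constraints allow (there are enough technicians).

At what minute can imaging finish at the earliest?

138

Sample prep can start immediately at minute 0; it finishes at minute 35.
Incubation waits on sample prep (finishes minute 35, plus 10-minute gap → minute 45), so it starts at minute 45 and finishes at 45 + 12 = minute 57.
For the centrifuge run: incubation (finishes minute 57); sample prep (finishes minute 35). Taking the maximum gives a start of minute 57, and it finishes at 57 + 10 = minute 67.
Imaging waits on the centrifuge run (finishes minute 67, plus 20-minute gap → minute 87), so it starts at minute 87 and finishes at 87 + 51 = minute 138.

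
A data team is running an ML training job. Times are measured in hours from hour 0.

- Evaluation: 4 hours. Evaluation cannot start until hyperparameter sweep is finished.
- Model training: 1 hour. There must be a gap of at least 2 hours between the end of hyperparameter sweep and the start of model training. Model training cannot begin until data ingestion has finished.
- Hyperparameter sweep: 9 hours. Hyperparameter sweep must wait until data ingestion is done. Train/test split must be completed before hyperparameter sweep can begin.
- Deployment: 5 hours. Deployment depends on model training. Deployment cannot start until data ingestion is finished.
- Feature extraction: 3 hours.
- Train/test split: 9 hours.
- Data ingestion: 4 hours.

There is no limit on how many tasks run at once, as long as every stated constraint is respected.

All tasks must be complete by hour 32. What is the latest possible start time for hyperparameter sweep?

Nothing follows deployment; the deadline of hour 32 is its only limit. It must start by 32 − 5 = hour 27.
Model training must finish before deployment (must start by hour 27). With a 1-hour duration, model training must start by 27 − 1 = hour 26.
Evaluation has no dependents, so it just needs to finish by hour 32. Starting by 32 − 4 = hour 28 achieves that.
Hyperparameter sweep must finish in time for model training (must start by hour 26, minus 2-hour gap → hour 24); evaluation (must start by hour 28). The tightest is hour 24, so hyperparameter sweep must start by 24 − 9 = hour 15.

15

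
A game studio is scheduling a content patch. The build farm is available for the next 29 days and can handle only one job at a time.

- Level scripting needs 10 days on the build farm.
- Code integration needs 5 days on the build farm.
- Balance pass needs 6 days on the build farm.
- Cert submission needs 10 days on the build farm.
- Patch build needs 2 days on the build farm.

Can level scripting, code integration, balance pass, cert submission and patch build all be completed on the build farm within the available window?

No

Running back to back, the jobs need 10 + 5 + 6 + 10 + 2 = 33 days on the build farm.
Since 33 > 29, they cannot all fit.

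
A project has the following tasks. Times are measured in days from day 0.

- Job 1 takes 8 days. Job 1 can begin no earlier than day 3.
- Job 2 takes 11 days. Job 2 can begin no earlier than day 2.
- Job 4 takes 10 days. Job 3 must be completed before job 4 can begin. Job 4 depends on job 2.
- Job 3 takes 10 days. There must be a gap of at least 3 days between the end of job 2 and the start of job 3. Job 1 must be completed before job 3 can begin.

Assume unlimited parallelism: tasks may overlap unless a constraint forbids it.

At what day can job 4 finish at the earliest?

After its own release at day 2, job 2 can start at day 2 and finishes at day 13.
Job 1 waits on its own release at day 3, so it starts at day 3 and finishes at 3 + 8 = day 11.
Job 3 needs all of job 2 (finishes day 13, plus 3-day gap → day 16); job 1 (finishes day 11). That puts its earliest start at day 16; it finishes at 16 + 10 = day 26.
Job 4 cannot start until job 3 (finishes day 26); job 2 (finishes day 13). The controlling bound is day 26, so job 4 finishes at 26 + 10 = day 36.

36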